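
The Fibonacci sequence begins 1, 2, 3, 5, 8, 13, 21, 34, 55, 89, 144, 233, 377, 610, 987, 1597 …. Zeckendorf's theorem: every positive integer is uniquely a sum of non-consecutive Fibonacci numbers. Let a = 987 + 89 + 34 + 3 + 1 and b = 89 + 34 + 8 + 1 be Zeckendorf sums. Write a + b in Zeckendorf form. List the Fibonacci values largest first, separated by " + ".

987 + 233 + 21 + 5

The two numbers are 1114 and 132, so their sum is 1246.
Greedy algorithm:
987 ≤ 1246 < 1597, so take 987; remainder 259
233 ≤ 259 < 377, so take 233; remainder 26
21 ≤ 26 < 34, so take 21; remainder 5
5 ≤ 5 < 8, so take 5; remainder 0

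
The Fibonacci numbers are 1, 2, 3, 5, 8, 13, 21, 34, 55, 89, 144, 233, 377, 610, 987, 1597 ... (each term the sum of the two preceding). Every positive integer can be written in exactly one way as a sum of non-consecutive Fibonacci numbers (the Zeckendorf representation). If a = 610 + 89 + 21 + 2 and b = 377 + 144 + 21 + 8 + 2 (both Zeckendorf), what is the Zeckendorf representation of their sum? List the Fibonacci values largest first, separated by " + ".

987 + 233 + 34 + 13 + 5 + 2

The two numbers are 722 and 552, so their sum is 1274.
987 ≤ 1274 < 1597, so take 987; remainder 287
233 ≤ 287 < 377, so take 233; remainder 54
34 ≤ 54 < 55, so take 34; remainder 20
13 ≤ 20 < 21, so take 13; remainder 7
5 ≤ 7 < 8, so take 5; remainder 2
2 ≤ 2 < 3, so take 2; remainder 0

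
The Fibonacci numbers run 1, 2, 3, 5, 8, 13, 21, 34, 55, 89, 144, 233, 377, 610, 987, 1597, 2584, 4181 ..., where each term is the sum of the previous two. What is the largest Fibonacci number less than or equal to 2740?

2584 ≤ 2740 < 4181, so the largest Fibonacci number not exceeding 2740 is 2584.

2584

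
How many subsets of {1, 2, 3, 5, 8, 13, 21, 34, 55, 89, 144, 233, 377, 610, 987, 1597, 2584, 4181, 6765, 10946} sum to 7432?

7432 = 6765+610+55+2 = 6765+610+34+21+2 = 6765+377+233+55+2 = … (33 more), for 36 in all.

36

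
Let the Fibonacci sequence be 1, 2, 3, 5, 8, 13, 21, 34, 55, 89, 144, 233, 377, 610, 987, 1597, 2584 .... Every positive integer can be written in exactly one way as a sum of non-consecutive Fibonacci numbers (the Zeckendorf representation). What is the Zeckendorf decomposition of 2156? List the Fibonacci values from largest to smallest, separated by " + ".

take 1597 (≤ 2156); 2156 − 1597 = 559
take 377 (≤ 559); 559 − 377 = 182
take 144 (≤ 182); 182 − 144 = 38
take 34 (≤ 38); 38 − 34 = 4
take 3 (≤ 4); 4 − 3 = 1
take 1 (≤ 1); 1 − 1 = 0
So 2156 = 1597 + 377 + 144 + 34 + 3 + 1, with no two terms consecutive in the sequence.

1597 + 377 + 144 + 34 + 3 + 1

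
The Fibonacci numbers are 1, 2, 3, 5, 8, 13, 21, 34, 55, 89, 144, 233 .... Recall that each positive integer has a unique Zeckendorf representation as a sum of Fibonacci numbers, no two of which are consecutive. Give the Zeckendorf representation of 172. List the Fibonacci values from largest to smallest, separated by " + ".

largest Fibonacci ≤ 172 is 144; 172 − 144 = 28
largest Fibonacci ≤ 28 is 21; 28 − 21 = 7
largest Fibonacci ≤ 7 is 5; 7 − 5 = 2
largest Fibonacci ≤ 2 is 2; 2 − 2 = 0
So 172 = 144 + 21 + 5 + 2, with no two terms consecutive in the sequence.

144 + 21 + 5 + 2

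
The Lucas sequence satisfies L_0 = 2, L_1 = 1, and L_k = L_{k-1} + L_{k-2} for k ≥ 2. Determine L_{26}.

271443

Iterating the recurrence up to L_{22} = 39603 and L_{21} = 24476:
L_{23} = L_{22} + L_{21} = 39603 + 24476 = 64079
L_{24} = L_{23} + L_{22} = 64079 + 39603 = 103682
L_{25} = L_{24} + L_{23} = 103682 + 64079 = 167761
L_{26} = L_{25} + L_{24} = 167761 + 103682 = 271443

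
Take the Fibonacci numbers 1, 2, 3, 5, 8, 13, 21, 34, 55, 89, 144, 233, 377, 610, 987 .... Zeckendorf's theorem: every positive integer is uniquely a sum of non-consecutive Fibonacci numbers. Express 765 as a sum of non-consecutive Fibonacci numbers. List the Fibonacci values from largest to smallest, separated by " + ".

Greedily peel off the largest Fibonacci term at each step:
take 610 (≤ 765); 765 − 610 = 155
take 144 (≤ 155); 155 − 144 = 11
take 8 (≤ 11); 11 − 8 = 3
take 3 (≤ 3); 3 − 3 = 0
So 765 = 610 + 144 + 8 + 3, with no two terms consecutive in the sequence.

610 + 144 + 8 + 3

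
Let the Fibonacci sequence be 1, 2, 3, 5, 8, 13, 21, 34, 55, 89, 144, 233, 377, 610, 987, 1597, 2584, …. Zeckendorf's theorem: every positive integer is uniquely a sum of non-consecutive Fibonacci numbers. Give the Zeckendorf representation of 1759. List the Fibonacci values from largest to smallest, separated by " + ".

1597 + 144 + 13 + 5

subtract 1597 from 1759: 162 remains
subtract 144 from 162: 18 remains
subtract 13 from 18: 5 remains
subtract 5 from 5: 0 remains
So 1759 = 1597 + 144 + 13 + 5, with no two terms consecutive in the sequence.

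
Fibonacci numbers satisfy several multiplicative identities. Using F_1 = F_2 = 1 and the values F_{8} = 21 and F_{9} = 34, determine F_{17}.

By F_{2k+1} = F_k² + F_{k+1}²: F_{17} = 21² + 34² = 441 + 1156 = 1597.

1597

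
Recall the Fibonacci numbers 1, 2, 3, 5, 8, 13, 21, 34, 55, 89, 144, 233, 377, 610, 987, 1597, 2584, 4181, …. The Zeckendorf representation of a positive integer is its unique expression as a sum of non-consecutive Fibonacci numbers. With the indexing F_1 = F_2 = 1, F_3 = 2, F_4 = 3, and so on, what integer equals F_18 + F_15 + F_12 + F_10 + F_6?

F_18 + F_15 + F_12 + F_10 + F_6 = 2584 + 610 + 144 + 55 + 8 = 3401.

3401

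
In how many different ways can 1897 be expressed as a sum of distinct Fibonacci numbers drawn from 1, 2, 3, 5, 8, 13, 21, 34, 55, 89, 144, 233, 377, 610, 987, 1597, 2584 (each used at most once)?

1897 = 1597+233+55+8+3+1 = 1597+233+34+21+8+3+1 = 1597+144+89+55+8+3+1 = 987+610+233+55+8+3+1 = 1597+144+89+34+21+8+3+1 = … (5 more), for 10 in all.

10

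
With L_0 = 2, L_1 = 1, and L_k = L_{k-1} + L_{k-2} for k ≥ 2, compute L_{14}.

843

Iterating the recurrence up to L_{10} = 123 and L_{9} = 76:
L_{11} = L_{10} + L_{9} = 123 + 76 = 199
L_{12} = L_{11} + L_{10} = 199 + 123 = 322
L_{13} = L_{12} + L_{11} = 322 + 199 = 521
L_{14} = L_{13} + L_{12} = 521 + 322 = 843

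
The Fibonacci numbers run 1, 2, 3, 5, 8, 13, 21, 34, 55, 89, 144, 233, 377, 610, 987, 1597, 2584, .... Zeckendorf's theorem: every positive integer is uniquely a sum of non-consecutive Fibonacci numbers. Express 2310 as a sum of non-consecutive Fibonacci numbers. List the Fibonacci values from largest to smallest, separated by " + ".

1597 + 610 + 89 + 13 + 1

2310: greatest Fibonacci not exceeding it is 1597, leaving 713
713: greatest Fibonacci not exceeding it is 610, leaving 103
103: greatest Fibonacci not exceeding it is 89, leaving 14
14: greatest Fibonacci not exceeding it is 13, leaving 1
1: greatest Fibonacci not exceeding it is 1, leaving 0
So 2310 = 1597 + 610 + 89 + 13 + 1, with no two terms consecutive in the sequence.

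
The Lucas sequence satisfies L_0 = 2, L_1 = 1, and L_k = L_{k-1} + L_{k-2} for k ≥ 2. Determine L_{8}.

Iterating the recurrence up to L_{4} = 7 and L_{3} = 4:
L_{5} = L_{4} + L_{3} = 7 + 4 = 11
L_{6} = L_{5} + L_{4} = 11 + 7 = 18
L_{7} = L_{6} + L_{5} = 18 + 11 = 29
L_{8} = L_{7} + L_{6} = 29 + 18 = 47

47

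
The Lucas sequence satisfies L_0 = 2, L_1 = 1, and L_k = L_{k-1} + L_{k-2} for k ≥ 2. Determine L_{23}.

64079

Iterating the recurrence up to L_{17} = 3571 and L_{16} = 2207:
L_{18} = L_{17} + L_{16} = 3571 + 2207 = 5778
L_{19} = L_{18} + L_{17} = 5778 + 3571 = 9349
L_{20} = L_{19} + L_{18} = 9349 + 5778 = 15127
L_{21} = L_{20} + L_{19} = 15127 + 9349 = 24476
L_{22} = L_{21} + L_{20} = 24476 + 15127 = 39603
L_{23} = L_{22} + L_{21} = 39603 + 24476 = 64079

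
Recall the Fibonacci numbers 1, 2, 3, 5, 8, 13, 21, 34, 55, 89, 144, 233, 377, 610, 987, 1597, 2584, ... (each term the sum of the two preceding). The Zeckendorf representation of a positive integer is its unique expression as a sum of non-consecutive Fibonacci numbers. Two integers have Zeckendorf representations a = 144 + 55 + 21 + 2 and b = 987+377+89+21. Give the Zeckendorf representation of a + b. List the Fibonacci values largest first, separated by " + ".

1597 + 89 + 8 + 2

The two numbers are 222 and 1474, so their sum is 1696.
Greedily peel off the largest Fibonacci term at each step:
largest Fibonacci ≤ 1696 is 1597; 1696 − 1597 = 99
largest Fibonacci ≤ 99 is 89; 99 − 89 = 10
largest Fibonacci ≤ 10 is 8; 10 − 8 = 2
largest Fibonacci ≤ 2 is 2; 2 − 2 = 0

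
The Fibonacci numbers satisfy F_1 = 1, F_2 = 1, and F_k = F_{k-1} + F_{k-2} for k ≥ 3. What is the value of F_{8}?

Iterating the recurrence up to F_{3} = 2 and F_{2} = 1:
F_{4} = F_{3} + F_{2} = 2 + 1 = 3
F_{5} = F_{4} + F_{3} = 3 + 2 = 5
F_{6} = F_{5} + F_{4} = 5 + 3 = 8
F_{7} = F_{6} + F_{5} = 8 + 5 = 13
F_{8} = F_{7} + F_{6} = 13 + 8 = 21

21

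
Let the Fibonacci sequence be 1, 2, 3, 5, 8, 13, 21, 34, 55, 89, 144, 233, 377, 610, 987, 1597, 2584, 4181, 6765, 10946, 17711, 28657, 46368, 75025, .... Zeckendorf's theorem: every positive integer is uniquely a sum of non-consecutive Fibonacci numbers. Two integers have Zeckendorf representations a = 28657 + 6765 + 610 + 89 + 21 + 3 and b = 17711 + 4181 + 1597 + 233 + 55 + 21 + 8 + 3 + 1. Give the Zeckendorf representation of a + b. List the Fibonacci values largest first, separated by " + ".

The two numbers are 36145 and 23810, so their sum is 59955.
59955: greatest Fibonacci not exceeding it is 46368, leaving 13587
13587: greatest Fibonacci not exceeding it is 10946, leaving 2641
2641: greatest Fibonacci not exceeding it is 2584, leaving 57
57: greatest Fibonacci not exceeding it is 55, leaving 2
2: greatest Fibonacci not exceeding it is 2, leaving 0

46368 + 10946 + 2584 + 55 + 2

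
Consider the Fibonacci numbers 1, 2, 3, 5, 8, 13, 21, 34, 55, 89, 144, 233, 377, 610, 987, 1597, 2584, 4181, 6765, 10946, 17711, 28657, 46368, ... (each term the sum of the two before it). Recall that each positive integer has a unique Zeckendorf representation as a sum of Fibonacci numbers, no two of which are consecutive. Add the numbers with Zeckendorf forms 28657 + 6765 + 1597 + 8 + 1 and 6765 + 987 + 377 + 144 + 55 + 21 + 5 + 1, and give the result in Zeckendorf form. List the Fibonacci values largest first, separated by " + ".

The two numbers are 37028 and 8355, so their sum is 45383.
subtract 28657 from 45383: 16726 remains
subtract 10946 from 16726: 5780 remains
subtract 4181 from 5780: 1599 remains
subtract 1597 from 1599: 2 remains
subtract 2 from 2: 0 remains

28657 + 10946 + 4181 + 1597 + 2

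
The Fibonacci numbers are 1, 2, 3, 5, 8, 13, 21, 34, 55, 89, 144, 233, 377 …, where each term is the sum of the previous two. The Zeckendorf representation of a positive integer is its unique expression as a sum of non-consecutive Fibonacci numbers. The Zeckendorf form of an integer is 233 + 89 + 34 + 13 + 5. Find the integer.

233 + 89 + 34 + 13 + 5 = 374.

374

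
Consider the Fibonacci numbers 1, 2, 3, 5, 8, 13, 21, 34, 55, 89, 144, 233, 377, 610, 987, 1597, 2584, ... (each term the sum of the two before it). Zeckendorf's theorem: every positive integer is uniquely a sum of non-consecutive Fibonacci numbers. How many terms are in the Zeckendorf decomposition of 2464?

2464 − 1597 = 867
867 − 610 = 257
257 − 233 = 24
24 − 21 = 3
3 − 3 = 0
2464 = 1597 + 610 + 233 + 21 + 3, which has 5 terms.

5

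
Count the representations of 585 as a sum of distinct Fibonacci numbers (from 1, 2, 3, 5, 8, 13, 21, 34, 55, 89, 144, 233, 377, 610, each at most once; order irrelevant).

Starting from the Zeckendorf form and repeatedly splitting a term F_k into F_{k−1} + F_{k−2} (when neither is already used) reaches every representation.
585 = 377+144+55+8+1 = 377+144+55+5+3+1 = 377+144+34+21+8+1 = 377+144+34+21+5+3+1 = 377+89+55+34+21+8+1 = … (6 more), for 11 in all.

11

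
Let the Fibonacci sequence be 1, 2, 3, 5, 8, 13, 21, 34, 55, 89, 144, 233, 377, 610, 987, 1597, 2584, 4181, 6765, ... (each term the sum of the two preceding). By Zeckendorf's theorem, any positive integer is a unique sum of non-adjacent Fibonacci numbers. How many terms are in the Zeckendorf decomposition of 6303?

6

Greedy algorithm:
largest Fibonacci ≤ 6303 is 4181; 6303 − 4181 = 2122
largest Fibonacci ≤ 2122 is 1597; 2122 − 1597 = 525
largest Fibonacci ≤ 525 is 377; 525 − 377 = 148
largest Fibonacci ≤ 148 is 144; 148 − 144 = 4
largest Fibonacci ≤ 4 is 3; 4 − 3 = 1
largest Fibonacci ≤ 1 is 1; 1 − 1 = 0
6303 = 4181 + 1597 + 377 + 144 + 3 + 1, which has 6 terms.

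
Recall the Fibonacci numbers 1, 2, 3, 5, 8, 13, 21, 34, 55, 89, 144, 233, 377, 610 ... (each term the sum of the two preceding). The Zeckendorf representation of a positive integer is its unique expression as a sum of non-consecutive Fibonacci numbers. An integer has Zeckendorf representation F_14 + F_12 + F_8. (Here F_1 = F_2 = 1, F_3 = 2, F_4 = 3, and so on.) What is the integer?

542

F_14 + F_12 + F_8 = 377 + 144 + 21 = 542.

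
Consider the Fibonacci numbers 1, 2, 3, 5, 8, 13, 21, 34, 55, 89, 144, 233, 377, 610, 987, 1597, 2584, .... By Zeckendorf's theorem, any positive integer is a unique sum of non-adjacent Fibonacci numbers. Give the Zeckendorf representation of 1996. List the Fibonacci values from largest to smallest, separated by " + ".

largest Fibonacci ≤ 1996 is 1597; 1996 − 1597 = 399
largest Fibonacci ≤ 399 is 377; 399 − 377 = 22
largest Fibonacci ≤ 22 is 21; 22 − 21 = 1
largest Fibonacci ≤ 1 is 1; 1 − 1 = 0
So 1996 = 1597 + 377 + 21 + 1, with no two terms consecutive in the sequence.

1597 + 377 + 21 + 1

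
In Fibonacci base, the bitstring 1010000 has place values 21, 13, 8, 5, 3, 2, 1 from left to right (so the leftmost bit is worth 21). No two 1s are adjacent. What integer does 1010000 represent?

Summing the place values of the 1 bits: 21 + 8 = 29.

29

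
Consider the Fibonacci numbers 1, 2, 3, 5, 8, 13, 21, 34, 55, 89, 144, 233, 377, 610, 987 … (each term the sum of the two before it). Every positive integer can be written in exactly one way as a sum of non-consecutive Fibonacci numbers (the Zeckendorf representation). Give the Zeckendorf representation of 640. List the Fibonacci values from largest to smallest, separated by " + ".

610 + 21 + 8 + 1

Greedily peel off the largest Fibonacci term at each step:
640: greatest Fibonacci not exceeding it is 610, leaving 30
30: greatest Fibonacci not exceeding it is 21, leaving 9
9: greatest Fibonacci not exceeding it is 8, leaving 1
1: greatest Fibonacci not exceeding it is 1, leaving 0
So 640 = 610 + 21 + 8 + 1, with no two terms consecutive in the sequence.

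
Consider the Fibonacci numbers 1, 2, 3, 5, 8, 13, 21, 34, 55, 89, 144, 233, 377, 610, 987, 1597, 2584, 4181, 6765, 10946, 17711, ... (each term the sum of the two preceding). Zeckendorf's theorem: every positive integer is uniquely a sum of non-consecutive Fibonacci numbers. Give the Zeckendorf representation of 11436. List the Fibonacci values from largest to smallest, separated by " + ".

10946 + 377 + 89 + 21 + 3

largest Fibonacci ≤ 11436 is 10946; 11436 − 10946 = 490
largest Fibonacci ≤ 490 is 377; 490 − 377 = 113
largest Fibonacci ≤ 113 is 89; 113 − 89 = 24
largest Fibonacci ≤ 24 is 21; 24 − 21 = 3
largest Fibonacci ≤ 3 is 3; 3 − 3 = 0
So 11436 = 10946 + 377 + 89 + 21 + 3, with no two terms consecutive in the sequence.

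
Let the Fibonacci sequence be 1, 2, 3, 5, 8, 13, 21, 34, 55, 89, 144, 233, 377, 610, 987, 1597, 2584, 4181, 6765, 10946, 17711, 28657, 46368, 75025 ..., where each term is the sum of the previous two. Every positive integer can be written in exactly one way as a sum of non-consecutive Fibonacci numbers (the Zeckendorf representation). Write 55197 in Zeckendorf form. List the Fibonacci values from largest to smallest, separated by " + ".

largest Fibonacci ≤ 55197 is 46368; 55197 − 46368 = 8829
largest Fibonacci ≤ 8829 is 6765; 8829 − 6765 = 2064
largest Fibonacci ≤ 2064 is 1597; 2064 − 1597 = 467
largest Fibonacci ≤ 467 is 377; 467 − 377 = 90
largest Fibonacci ≤ 90 is 89; 90 − 89 = 1
largest Fibonacci ≤ 1 is 1; 1 − 1 = 0
So 55197 = 46368 + 6765 + 1597 + 377 + 89 + 1, with no two terms consecutive in the sequence.

46368 + 6765 + 1597 + 377 + 89 + 1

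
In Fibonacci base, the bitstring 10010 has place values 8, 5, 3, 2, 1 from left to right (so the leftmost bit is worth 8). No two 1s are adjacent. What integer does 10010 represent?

Summing the place values of the 1 bits: 8 + 2 = 10.

10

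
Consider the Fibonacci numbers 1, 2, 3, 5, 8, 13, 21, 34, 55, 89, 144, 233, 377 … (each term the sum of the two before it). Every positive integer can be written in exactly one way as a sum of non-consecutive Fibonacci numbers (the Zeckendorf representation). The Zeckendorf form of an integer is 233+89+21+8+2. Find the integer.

353

233+89+21+8+2 = 353.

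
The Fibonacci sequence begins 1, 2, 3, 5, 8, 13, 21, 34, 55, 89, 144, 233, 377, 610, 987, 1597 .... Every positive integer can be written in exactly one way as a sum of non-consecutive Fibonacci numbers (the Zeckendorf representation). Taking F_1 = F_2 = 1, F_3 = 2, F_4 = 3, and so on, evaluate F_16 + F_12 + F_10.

F_16 + F_12 + F_10 = 987 + 144 + 55 = 1186.

1186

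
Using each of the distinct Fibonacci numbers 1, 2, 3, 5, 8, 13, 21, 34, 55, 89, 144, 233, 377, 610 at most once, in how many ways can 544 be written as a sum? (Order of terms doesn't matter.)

13

544 = 377+144+21+2 = 377+144+13+8+2 = 377+89+55+21+2 = 377+144+13+5+3+2 = … (9 more), for 13 in all.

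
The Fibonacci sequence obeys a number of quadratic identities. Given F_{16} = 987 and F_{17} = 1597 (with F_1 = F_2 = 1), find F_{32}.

By the doubling identity F_{2k} = F_k(2F_{k+1} − F_k): F_{32} = 987·(2·1597 − 987) = 987·2207 = 2178309.

2178309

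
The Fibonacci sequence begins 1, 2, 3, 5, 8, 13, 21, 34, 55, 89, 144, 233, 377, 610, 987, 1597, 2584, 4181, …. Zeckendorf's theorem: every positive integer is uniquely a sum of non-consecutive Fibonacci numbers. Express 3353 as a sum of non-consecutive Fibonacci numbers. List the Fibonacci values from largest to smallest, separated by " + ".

Repeatedly subtract the largest Fibonacci number that fits:
subtract 2584 from 3353: 769 remains
subtract 610 from 769: 159 remains
subtract 144 from 159: 15 remains
subtract 13 from 15: 2 remains
subtract 2 from 2: 0 remains
So 3353 = 2584 + 610 + 144 + 13 + 2, with no two terms consecutive in the sequence.

2584 + 610 + 144 + 13 + 2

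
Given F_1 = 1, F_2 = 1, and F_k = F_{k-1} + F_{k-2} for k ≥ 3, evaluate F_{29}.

514229

Iterating the recurrence up to F_{25} = 75025 and F_{24} = 46368:
F_{26} = F_{25} + F_{24} = 75025 + 46368 = 121393
F_{27} = F_{26} + F_{25} = 121393 + 75025 = 196418
F_{28} = F_{27} + F_{26} = 196418 + 121393 = 317811
F_{29} = F_{28} + F_{27} = 317811 + 196418 = 514229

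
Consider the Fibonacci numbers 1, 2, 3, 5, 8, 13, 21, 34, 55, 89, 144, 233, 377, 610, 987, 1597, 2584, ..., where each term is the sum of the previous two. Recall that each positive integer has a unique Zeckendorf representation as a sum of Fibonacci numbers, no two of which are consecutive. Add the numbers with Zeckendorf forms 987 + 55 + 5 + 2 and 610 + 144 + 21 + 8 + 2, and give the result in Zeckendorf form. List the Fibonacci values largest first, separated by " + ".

1597 + 233 + 3 + 1

The two numbers are 1049 and 785, so their sum is 1834.
Greedily peel off the largest Fibonacci term at each step:
subtract 1597 from 1834: 237 remains
subtract 233 from 237: 4 remains
subtract 3 from 4: 1 remains
subtract 1 from 1: 0 remains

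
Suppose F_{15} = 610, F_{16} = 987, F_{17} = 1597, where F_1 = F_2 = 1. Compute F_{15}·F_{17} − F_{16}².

610·1597 − 987² = 974170 − 974169 = 1. (Cassini's identity: F_{k−1}F_{k+1} − F_k² = (−1)^k.)

1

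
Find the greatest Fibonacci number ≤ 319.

233 ≤ 319 < 377, so the largest Fibonacci number not exceeding 319 is 233.

233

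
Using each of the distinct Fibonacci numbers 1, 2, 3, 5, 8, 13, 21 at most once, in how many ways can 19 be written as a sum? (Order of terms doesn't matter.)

3

Each representation comes from the Zeckendorf form by replacing some F_k with F_{k−1} + F_{k−2} where possible.
19 = 13+5+1 = 13+3+2+1 = 8+5+3+2+1 — 3 representations.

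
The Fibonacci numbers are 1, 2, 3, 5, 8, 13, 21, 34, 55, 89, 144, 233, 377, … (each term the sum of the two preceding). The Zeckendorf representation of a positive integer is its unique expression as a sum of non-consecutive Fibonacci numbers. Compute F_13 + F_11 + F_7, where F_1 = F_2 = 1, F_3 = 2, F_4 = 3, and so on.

F_13 + F_11 + F_7 = 233 + 89 + 13 = 335.

335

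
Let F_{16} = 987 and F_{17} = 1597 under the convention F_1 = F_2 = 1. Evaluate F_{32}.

By the doubling identity F_{2k} = F_k(2F_{k+1} − F_k): F_{32} = 987·(2·1597 − 987) = 987·2207 = 2178309.

2178309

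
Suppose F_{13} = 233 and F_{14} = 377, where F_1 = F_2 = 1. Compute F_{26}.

By the doubling identity F_{2k} = F_k(2F_{k+1} − F_k): F_{26} = 233·(2·377 − 233) = 233·521 = 121393.

121393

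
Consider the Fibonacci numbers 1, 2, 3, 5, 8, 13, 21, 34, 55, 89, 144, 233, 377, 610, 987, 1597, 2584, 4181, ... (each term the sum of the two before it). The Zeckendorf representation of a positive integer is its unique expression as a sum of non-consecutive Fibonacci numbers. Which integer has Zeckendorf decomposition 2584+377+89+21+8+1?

3080

2584+377+89+21+8+1 = 3080.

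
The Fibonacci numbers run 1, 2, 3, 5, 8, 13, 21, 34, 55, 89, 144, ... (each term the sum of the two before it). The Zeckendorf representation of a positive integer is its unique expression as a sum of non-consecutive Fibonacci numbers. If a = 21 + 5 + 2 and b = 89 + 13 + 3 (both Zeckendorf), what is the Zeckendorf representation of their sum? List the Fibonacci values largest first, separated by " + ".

The two numbers are 28 and 105, so their sum is 133.
Greedily peel off the largest Fibonacci term at each step:
133 − 89 = 44
44 − 34 = 10
10 − 8 = 2
2 − 2 = 0

89 + 34 + 8 + 2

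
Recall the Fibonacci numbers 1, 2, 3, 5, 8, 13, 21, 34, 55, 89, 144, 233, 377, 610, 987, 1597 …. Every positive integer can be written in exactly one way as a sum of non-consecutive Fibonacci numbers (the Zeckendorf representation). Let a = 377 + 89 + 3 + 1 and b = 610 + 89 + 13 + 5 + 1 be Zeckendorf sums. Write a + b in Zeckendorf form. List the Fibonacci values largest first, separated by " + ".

The two numbers are 470 and 718, so their sum is 1188.
1188: greatest Fibonacci not exceeding it is 987, leaving 201
201: greatest Fibonacci not exceeding it is 144, leaving 57
57: greatest Fibonacci not exceeding it is 55, leaving 2
2: greatest Fibonacci not exceeding it is 2, leaving 0

987 + 144 + 55 + 2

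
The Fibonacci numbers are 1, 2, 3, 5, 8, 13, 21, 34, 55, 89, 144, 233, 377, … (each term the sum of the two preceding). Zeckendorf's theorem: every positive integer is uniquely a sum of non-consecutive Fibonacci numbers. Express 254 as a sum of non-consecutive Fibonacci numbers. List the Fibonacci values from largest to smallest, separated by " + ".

largest Fibonacci ≤ 254 is 233; 254 − 233 = 21
largest Fibonacci ≤ 21 is 21; 21 − 21 = 0
So 254 = 233 + 21, with no two terms consecutive in the sequence.

233 + 21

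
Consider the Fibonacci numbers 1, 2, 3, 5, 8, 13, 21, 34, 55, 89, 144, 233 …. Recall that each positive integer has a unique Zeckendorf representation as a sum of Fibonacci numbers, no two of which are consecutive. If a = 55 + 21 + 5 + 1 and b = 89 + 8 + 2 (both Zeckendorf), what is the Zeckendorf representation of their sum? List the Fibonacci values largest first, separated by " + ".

The two numbers are 82 and 99, so their sum is 181.
Repeatedly subtract the largest Fibonacci number that fits:
take 144 (≤ 181); 181 − 144 = 37
take 34 (≤ 37); 37 − 34 = 3
take 3 (≤ 3); 3 − 3 = 0

144 + 34 + 3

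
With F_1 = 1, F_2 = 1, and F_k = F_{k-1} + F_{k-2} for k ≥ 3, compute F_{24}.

Iterating the recurrence up to F_{17} = 1597 and F_{16} = 987:
F_{18} = F_{17} + F_{16} = 1597 + 987 = 2584
F_{19} = F_{18} + F_{17} = 2584 + 1597 = 4181
F_{20} = F_{19} + F_{18} = 4181 + 2584 = 6765
F_{21} = F_{20} + F_{19} = 6765 + 4181 = 10946
F_{22} = F_{21} + F_{20} = 10946 + 6765 = 17711
F_{23} = F_{22} + F_{21} = 17711 + 10946 = 28657
F_{24} = F_{23} + F_{22} = 28657 + 17711 = 46368

46368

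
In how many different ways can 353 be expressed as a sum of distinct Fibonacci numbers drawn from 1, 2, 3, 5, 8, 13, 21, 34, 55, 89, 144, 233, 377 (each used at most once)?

Each representation comes from the Zeckendorf form by replacing some F_k with F_{k−1} + F_{k−2} where possible.
353 = 233+89+21+8+2 = 233+89+21+5+3+2 = 233+55+34+21+8+2 = … (6 more), for 9 in all.

9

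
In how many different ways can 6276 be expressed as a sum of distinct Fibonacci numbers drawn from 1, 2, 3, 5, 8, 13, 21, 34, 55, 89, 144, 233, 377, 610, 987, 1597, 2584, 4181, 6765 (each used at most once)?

6276 = 4181+1597+377+89+21+8+3 = 4181+1597+377+89+21+8+2+1 = 4181+1597+377+55+34+21+8+3 = 4181+1597+233+144+89+21+8+3 = 4181+1597+377+89+21+5+3+2+1 = … (43 more), for 48 in all.

48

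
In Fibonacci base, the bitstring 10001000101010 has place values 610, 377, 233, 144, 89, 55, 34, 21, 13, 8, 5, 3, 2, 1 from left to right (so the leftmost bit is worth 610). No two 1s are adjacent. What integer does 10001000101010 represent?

719

Summing the place values of the 1 bits: 610 + 89 + 13 + 5 + 2 = 719.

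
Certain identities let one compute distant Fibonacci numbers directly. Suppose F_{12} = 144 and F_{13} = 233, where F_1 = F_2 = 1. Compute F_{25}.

By F_{2k+1} = F_k² + F_{k+1}²: F_{25} = 144² + 233² = 20736 + 54289 = 75025.

75025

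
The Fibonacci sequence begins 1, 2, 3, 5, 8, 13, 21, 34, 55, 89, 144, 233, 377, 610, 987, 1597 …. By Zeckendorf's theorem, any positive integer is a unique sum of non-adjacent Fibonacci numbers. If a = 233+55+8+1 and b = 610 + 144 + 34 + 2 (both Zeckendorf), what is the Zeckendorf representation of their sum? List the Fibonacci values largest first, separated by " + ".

The two numbers are 297 and 790, so their sum is 1087.
Greedy algorithm:
subtract 987 from 1087: 100 remains
subtract 89 from 100: 11 remains
subtract 8 from 11: 3 remains
subtract 3 from 3: 0 remains

987 + 89 + 8 + 3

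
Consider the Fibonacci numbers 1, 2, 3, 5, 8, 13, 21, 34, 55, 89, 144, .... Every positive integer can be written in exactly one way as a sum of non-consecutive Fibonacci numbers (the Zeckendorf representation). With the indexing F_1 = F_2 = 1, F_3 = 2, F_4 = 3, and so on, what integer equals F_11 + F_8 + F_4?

F_11 + F_8 + F_4 = 89 + 21 + 3 = 113.

113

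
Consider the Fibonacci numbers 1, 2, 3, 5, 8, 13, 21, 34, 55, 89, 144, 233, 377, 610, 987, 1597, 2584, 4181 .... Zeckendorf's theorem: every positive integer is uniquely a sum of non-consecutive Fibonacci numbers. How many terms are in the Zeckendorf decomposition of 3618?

subtract 2584 from 3618: 1034 remains
subtract 987 from 1034: 47 remains
subtract 34 from 47: 13 remains
subtract 13 from 13: 0 remains
3618 = 2584 + 987 + 34 + 13, which has 4 terms.

4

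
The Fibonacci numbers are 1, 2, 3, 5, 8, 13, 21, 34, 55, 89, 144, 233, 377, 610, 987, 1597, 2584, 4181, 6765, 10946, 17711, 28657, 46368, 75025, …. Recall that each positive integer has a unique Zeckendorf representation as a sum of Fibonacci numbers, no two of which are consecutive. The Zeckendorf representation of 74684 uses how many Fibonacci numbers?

Repeatedly subtract the largest Fibonacci number that fits:
74684 − 46368 = 28316
28316 − 17711 = 10605
10605 − 6765 = 3840
3840 − 2584 = 1256
1256 − 987 = 269
269 − 233 = 36
36 − 34 = 2
2 − 2 = 0
74684 = 46368 + 17711 + 6765 + 2584 + 987 + 233 + 34 + 2, which has 8 terms.

8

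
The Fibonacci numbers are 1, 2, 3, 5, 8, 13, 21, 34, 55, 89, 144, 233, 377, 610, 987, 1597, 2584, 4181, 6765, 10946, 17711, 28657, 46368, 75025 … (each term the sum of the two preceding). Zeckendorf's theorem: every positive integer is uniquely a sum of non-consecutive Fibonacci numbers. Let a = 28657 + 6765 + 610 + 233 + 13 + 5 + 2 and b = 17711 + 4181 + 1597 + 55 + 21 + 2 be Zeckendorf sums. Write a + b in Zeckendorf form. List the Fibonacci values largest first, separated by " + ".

The two numbers are 36285 and 23567, so their sum is 59852.
take 46368 (≤ 59852); 59852 − 46368 = 13484
take 10946 (≤ 13484); 13484 − 10946 = 2538
take 1597 (≤ 2538); 2538 − 1597 = 941
take 610 (≤ 941); 941 − 610 = 331
take 233 (≤ 331); 331 − 233 = 98
take 89 (≤ 98); 98 − 89 = 9
take 8 (≤ 9); 9 − 8 = 1
take 1 (≤ 1); 1 − 1 = 0

46368 + 10946 + 1597 + 610 + 233 + 89 + 8 + 1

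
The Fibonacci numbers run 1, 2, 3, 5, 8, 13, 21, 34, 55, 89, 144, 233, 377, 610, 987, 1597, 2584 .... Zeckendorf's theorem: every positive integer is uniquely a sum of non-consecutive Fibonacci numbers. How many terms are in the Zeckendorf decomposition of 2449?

Greedily peel off the largest Fibonacci term at each step:
subtract 1597 from 2449: 852 remains
subtract 610 from 852: 242 remains
subtract 233 from 242: 9 remains
subtract 8 from 9: 1 remains
subtract 1 from 1: 0 remains
2449 = 1597 + 610 + 233 + 8 + 1, which has 5 terms.

5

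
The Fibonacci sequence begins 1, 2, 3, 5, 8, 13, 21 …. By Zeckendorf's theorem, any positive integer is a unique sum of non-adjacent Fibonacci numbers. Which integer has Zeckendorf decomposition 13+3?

13+3 = 16.

16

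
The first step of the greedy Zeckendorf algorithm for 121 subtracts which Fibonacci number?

89

89 ≤ 121 < 144, so the largest Fibonacci number not exceeding 121 is 89.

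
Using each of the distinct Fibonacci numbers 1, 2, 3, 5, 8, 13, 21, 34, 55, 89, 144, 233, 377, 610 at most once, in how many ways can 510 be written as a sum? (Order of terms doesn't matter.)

12

510 = 377+89+34+8+2 = 377+89+34+5+3+2 = 377+89+21+13+8+2 = 233+144+89+34+8+2 = … (8 more), for 12 in all.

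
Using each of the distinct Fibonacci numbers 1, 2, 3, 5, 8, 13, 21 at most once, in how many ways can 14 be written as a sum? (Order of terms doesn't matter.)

3

Each representation comes from the Zeckendorf form by replacing some F_k with F_{k−1} + F_{k−2} where possible.
14 = 13+1 = 8+5+1 = 8+3+2+1 — 3 representations.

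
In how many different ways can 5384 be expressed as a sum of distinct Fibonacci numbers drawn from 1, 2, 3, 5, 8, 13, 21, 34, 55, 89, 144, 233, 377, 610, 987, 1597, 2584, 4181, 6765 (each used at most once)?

28

5384 = 4181+987+144+55+13+3+1 = 4181+987+144+55+8+5+3+1 = 4181+987+144+34+21+13+3+1 = 4181+610+377+144+55+13+3+1 = 2584+1597+987+144+55+13+3+1 = … (23 more), for 28 in all.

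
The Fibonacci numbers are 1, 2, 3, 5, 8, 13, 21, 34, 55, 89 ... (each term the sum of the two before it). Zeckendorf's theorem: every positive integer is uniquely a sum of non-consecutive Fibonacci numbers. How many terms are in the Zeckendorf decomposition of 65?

3

Greedily peel off the largest Fibonacci term at each step:
subtract 55 from 65: 10 remains
subtract 8 from 10: 2 remains
subtract 2 from 2: 0 remains
65 = 55 + 8 + 2, which has 3 terms.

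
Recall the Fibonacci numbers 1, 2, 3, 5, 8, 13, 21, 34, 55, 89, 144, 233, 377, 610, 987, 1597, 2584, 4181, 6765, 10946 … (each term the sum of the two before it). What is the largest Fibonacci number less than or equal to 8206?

6765 ≤ 8206 < 10946, so the largest Fibonacci number not exceeding 8206 is 6765.

6765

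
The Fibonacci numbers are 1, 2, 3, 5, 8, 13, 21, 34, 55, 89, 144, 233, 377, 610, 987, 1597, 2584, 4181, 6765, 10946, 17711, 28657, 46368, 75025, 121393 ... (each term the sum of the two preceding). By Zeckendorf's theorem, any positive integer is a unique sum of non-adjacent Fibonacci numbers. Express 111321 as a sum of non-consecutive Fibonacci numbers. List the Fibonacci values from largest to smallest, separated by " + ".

75025 + 28657 + 6765 + 610 + 233 + 21 + 8 + 2

75025 ≤ 111321 < 121393, so take 75025; remainder 36296
28657 ≤ 36296 < 46368, so take 28657; remainder 7639
6765 ≤ 7639 < 10946, so take 6765; remainder 874
610 ≤ 874 < 987, so take 610; remainder 264
233 ≤ 264 < 377, so take 233; remainder 31
21 ≤ 31 < 34, so take 21; remainder 10
8 ≤ 10 < 13, so take 8; remainder 2
2 ≤ 2 < 3, so take 2; remainder 0
So 111321 = 75025 + 28657 + 6765 + 610 + 233 + 21 + 8 + 2, with no two terms consecutive in the sequence.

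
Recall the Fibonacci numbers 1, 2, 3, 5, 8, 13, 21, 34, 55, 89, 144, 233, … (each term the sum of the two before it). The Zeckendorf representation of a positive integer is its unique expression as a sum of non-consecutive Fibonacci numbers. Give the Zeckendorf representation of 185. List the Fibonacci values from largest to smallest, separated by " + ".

185: greatest Fibonacci not exceeding it is 144, leaving 41
41: greatest Fibonacci not exceeding it is 34, leaving 7
7: greatest Fibonacci not exceeding it is 5, leaving 2
2: greatest Fibonacci not exceeding it is 2, leaving 0
So 185 = 144 + 34 + 5 + 2, with no two terms consecutive in the sequence.

144 + 34 + 5 + 2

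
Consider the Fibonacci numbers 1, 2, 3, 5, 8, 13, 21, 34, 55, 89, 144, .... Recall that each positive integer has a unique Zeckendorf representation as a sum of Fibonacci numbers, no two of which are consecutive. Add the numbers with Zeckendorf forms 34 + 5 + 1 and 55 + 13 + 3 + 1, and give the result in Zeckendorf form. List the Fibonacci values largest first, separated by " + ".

89 + 21 + 2

The two numbers are 40 and 72, so their sum is 112.
take 89 (≤ 112); 112 − 89 = 23
take 21 (≤ 23); 23 − 21 = 2
take 2 (≤ 2); 2 − 2 = 0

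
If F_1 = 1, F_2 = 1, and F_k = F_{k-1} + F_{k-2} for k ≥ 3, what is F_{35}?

Iterating the recurrence up to F_{31} = 1346269 and F_{30} = 832040:
F_{32} = F_{31} + F_{30} = 1346269 + 832040 = 2178309
F_{33} = F_{32} + F_{31} = 2178309 + 1346269 = 3524578
F_{34} = F_{33} + F_{32} = 3524578 + 2178309 = 5702887
F_{35} = F_{34} + F_{33} = 5702887 + 3524578 = 9227465

9227465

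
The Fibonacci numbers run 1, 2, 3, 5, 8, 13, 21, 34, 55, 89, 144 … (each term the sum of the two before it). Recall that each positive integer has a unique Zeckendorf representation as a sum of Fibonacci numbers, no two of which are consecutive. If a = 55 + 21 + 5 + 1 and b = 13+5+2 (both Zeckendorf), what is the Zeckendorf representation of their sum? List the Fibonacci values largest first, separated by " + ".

The two numbers are 82 and 20, so their sum is 102.
take 89 (≤ 102); 102 − 89 = 13
take 13 (≤ 13); 13 − 13 = 0

89 + 13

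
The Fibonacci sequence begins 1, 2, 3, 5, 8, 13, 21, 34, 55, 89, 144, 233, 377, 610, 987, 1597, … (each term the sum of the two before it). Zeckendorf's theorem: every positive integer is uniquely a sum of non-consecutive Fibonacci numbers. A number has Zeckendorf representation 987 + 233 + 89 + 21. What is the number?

987 + 233 + 89 + 21 = 1330.

1330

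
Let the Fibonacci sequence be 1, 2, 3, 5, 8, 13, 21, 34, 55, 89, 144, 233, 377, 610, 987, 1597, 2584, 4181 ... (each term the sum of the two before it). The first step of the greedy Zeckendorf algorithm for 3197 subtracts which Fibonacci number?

2584

2584 ≤ 3197 < 4181, so the largest Fibonacci number not exceeding 3197 is 2584.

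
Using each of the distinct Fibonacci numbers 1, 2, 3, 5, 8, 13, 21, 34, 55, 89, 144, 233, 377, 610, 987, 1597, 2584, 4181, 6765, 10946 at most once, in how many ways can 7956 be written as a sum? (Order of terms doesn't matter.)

62

Starting from the Zeckendorf form and repeatedly splitting a term F_k into F_{k−1} + F_{k−2} (when neither is already used) reaches every representation.
7956 = 6765+987+144+55+5 = 6765+987+144+55+3+2 = 6765+987+144+34+21+5 = … (59 more), for 62 in all.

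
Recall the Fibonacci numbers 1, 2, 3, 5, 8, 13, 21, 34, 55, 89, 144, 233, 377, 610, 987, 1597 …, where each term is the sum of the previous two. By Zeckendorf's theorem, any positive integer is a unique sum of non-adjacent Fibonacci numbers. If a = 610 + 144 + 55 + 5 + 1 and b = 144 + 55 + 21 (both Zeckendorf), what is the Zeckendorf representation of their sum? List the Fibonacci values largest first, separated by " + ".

The two numbers are 815 and 220, so their sum is 1035.
987 ≤ 1035 < 1597, so take 987; remainder 48
34 ≤ 48 < 55, so take 34; remainder 14
13 ≤ 14 < 21, so take 13; remainder 1
1 ≤ 1 < 2, so take 1; remainder 0

987 + 34 + 13 + 1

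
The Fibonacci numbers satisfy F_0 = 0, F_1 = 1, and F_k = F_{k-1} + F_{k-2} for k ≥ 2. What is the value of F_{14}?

377

Iterating the recurrence up to F_{7} = 13 and F_{6} = 8:
F_{8} = F_{7} + F_{6} = 13 + 8 = 21
F_{9} = F_{8} + F_{7} = 21 + 13 = 34
F_{10} = F_{9} + F_{8} = 34 + 21 = 55
F_{11} = F_{10} + F_{9} = 55 + 34 = 89
F_{12} = F_{11} + F_{10} = 89 + 55 = 144
F_{13} = F_{12} + F_{11} = 144 + 89 = 233
F_{14} = F_{13} + F_{12} = 233 + 144 = 377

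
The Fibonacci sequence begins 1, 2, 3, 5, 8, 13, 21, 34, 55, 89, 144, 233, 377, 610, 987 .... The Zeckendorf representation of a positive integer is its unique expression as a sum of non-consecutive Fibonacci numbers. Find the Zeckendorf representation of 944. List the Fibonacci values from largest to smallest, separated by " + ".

610 + 233 + 89 + 8 + 3 + 1

take 610 (≤ 944); 944 − 610 = 334
take 233 (≤ 334); 334 − 233 = 101
take 89 (≤ 101); 101 − 89 = 12
take 8 (≤ 12); 12 − 8 = 4
take 3 (≤ 4); 4 − 3 = 1
take 1 (≤ 1); 1 − 1 = 0
So 944 = 610 + 233 + 89 + 8 + 3 + 1, with no two terms consecutive in the sequence.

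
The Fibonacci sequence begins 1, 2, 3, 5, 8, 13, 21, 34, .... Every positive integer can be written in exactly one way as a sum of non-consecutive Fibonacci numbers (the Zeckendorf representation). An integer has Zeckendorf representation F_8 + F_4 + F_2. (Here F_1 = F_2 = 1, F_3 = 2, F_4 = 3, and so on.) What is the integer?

F_8 + F_4 + F_2 = 21 + 3 + 1 = 25.

25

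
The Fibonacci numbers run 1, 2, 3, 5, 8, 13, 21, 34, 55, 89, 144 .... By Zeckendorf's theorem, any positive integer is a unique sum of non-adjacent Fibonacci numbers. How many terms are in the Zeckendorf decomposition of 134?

4

Greedily peel off the largest Fibonacci term at each step:
134: greatest Fibonacci not exceeding it is 89, leaving 45
45: greatest Fibonacci not exceeding it is 34, leaving 11
11: greatest Fibonacci not exceeding it is 8, leaving 3
3: greatest Fibonacci not exceeding it is 3, leaving 0
134 = 89 + 34 + 8 + 3, which has 4 terms.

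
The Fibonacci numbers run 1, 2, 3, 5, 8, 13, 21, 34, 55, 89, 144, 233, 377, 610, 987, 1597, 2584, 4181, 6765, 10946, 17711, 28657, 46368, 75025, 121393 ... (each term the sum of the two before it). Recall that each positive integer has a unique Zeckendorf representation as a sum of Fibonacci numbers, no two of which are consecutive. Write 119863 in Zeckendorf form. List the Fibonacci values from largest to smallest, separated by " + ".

75025 + 28657 + 10946 + 4181 + 987 + 55 + 8 + 3 + 1

Repeatedly subtract the largest Fibonacci number that fits:
subtract 75025 from 119863: 44838 remains
subtract 28657 from 44838: 16181 remains
subtract 10946 from 16181: 5235 remains
subtract 4181 from 5235: 1054 remains
subtract 987 from 1054: 67 remains
subtract 55 from 67: 12 remains
subtract 8 from 12: 4 remains
subtract 3 from 4: 1 remains
subtract 1 from 1: 0 remains
So 119863 = 75025 + 28657 + 10946 + 4181 + 987 + 55 + 8 + 3 + 1, with no two terms consecutive in the sequence.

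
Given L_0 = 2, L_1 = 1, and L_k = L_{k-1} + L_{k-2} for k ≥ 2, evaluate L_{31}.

Iterating the recurrence up to L_{26} = 271443 and L_{25} = 167761:
L_{27} = L_{26} + L_{25} = 271443 + 167761 = 439204
L_{28} = L_{27} + L_{26} = 439204 + 271443 = 710647
L_{29} = L_{28} + L_{27} = 710647 + 439204 = 1149851
L_{30} = L_{29} + L_{28} = 1149851 + 710647 = 1860498
L_{31} = L_{30} + L_{29} = 1860498 + 1149851 = 3010349

3010349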